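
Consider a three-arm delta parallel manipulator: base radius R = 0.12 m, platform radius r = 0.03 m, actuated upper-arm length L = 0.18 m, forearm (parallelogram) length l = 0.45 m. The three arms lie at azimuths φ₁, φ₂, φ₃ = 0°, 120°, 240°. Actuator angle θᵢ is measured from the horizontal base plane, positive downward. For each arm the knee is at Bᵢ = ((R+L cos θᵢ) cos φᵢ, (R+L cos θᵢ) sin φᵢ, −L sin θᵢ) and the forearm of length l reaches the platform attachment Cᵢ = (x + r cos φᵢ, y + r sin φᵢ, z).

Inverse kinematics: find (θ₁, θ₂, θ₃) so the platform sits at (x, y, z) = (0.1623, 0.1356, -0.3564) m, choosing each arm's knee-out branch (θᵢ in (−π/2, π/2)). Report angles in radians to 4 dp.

rotate P by −φ1: (0.1623, 0.1356, -0.3564)
  e−x'=-0.0723;  (l²−L²−(e−x')²−y'²−z²)/2L = 0.0541
  √(A²+B²)=0.3637;  θ1 = -1.7709+1.4216 ≈ -0.3494
arm 2 (φ=120.0°): x'=0.0363, y'=-0.2084
  A cos θ + B sin θ = C:  0.0537·cos θ + -0.3564·sin θ = -0.0089
  √(A²+B²)=0.3604;  θ2 = -1.4212+1.5956 ≈ 0.1744
arm 3 (φ=240.0°): x'=-0.1986, y'=0.0728
  A cos θ + B sin θ = C:  0.2886·cos θ + -0.3564·sin θ = -0.1264
  √(A²+B²)=0.4586;  θ3 = -0.8902+1.8500 ≈ 0.9598

θ₁ = -0.3494, θ₂ = 0.1744, θ₃ = 0.9598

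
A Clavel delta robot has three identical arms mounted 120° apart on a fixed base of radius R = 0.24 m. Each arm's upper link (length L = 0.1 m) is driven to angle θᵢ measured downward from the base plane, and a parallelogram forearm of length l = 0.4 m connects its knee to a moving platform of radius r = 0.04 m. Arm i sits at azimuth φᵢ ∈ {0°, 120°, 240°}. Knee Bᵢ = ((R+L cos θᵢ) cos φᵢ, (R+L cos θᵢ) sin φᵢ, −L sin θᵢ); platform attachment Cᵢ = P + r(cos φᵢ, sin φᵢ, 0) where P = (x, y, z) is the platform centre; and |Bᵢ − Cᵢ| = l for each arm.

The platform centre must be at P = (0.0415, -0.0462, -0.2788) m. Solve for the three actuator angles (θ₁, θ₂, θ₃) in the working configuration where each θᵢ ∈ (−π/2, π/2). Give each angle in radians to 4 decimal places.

θ₁ = -0.2610, θ₂ = 0.6981, θ₃ = 0.0005

rotate P by −φ1: (0.0415, -0.0462, -0.2788)
  A=0.1585, B=-0.2788, C=(l²−L²−A²−y'²−z²)/(2L)=0.2251
  γ=atan2(-0.2788,0.1585)=-1.0539;  ψ=arccos(0.7018)=0.7929;  θ1=γ+ψ≈-0.2610
φ2=120.0° → target in arm frame (-0.0608, -0.0128)
  A cos θ + B sin θ = C:  0.2608·cos θ + -0.2788·sin θ = 0.0205
  θ2 = atan2(B,A) + arccos(C/0.3817) = 0.6981
arm 3 (φ=240.0°): x'=0.0193, y'=0.0590
  e−x'=0.1807;  (l²−L²−(e−x')²−y'²−z²)/2L = 0.1806
  √(A²+B²)=0.3323;  θ3 = -0.9956+0.9962 ≈ 0.0005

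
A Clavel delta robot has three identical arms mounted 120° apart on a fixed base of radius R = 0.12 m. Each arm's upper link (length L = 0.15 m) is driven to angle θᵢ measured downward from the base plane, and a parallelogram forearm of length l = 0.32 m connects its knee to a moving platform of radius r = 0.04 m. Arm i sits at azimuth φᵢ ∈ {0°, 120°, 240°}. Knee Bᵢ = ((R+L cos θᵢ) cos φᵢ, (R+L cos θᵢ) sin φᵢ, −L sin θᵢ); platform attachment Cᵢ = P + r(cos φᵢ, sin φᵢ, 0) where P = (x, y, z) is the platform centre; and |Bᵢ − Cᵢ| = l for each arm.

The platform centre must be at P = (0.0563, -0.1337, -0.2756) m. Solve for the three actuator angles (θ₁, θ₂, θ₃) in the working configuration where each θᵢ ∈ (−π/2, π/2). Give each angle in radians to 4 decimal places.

θ₁ = 0.2613, θ₂ = 1.1344, θ₃ = 0.0871

arm 1 (φ=0.0°): x'=0.0563, y'=-0.1337
  A cos θ + B sin θ = C:  0.0237·cos θ + -0.2756·sin θ = -0.0483
  θ1 = atan2(B,A) + arccos(C/0.2766) = 0.2613
rotate P by −φ2: (-0.1439, 0.0181, -0.2756)
  A cos θ + B sin θ = C:  0.2239·cos θ + -0.2756·sin θ = -0.1551
  θ2 = atan2(B,A) + arccos(C/0.3551) = 1.1344
arm 3 (φ=240.0°): x'=0.0876, y'=0.1156
  A=-0.0076, B=-0.2756, C=(l²−L²−A²−y'²−z²)/(2L)=-0.0316
  √(A²+B²)=0.2757;  θ3 = -1.5985+1.6856 ≈ 0.0871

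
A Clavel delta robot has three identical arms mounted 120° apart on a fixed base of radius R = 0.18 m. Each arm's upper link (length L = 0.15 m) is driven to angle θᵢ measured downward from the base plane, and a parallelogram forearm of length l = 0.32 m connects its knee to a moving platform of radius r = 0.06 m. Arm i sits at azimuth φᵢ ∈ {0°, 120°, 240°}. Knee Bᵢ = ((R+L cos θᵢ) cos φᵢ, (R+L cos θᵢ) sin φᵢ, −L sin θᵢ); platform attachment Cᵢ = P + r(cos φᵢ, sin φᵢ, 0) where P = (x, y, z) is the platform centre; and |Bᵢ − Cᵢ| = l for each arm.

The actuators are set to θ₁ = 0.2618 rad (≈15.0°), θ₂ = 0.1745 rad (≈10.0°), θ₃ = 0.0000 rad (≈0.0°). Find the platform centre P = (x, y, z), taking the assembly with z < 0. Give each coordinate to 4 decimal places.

(-0.0138, -0.0115, -0.1957)

O1 = (0.2649·cos0.0°, 0.2649·sin0.0°, -0.0388) = (0.2649, 0.0000, -0.0388)
O2 = (0.2677·cos120.0°, 0.2677·sin120.0°, -0.0260) = (-0.1339, 0.2319, -0.0260)
O3 = (0.2700·cos240.0°, 0.2700·sin240.0°, 0.0000) = (-0.1350, -0.2338, 0.0000)
subtract pairs → two planes through P
plane₁₂: -0.7975x+0.4637y+0.0256z = 0.0007
Cramer: x(z) = -0.0012+0.0645z;  y(z) = -0.0006+0.0558z
into |P−O₁|² = l²: 1.0073z² + 0.0433z + -0.0301 = 0;  Δ = 0.1231;  z = -0.1957 or 0.1527 → z<0 root = -0.1957
x = -0.0138, y = -0.0115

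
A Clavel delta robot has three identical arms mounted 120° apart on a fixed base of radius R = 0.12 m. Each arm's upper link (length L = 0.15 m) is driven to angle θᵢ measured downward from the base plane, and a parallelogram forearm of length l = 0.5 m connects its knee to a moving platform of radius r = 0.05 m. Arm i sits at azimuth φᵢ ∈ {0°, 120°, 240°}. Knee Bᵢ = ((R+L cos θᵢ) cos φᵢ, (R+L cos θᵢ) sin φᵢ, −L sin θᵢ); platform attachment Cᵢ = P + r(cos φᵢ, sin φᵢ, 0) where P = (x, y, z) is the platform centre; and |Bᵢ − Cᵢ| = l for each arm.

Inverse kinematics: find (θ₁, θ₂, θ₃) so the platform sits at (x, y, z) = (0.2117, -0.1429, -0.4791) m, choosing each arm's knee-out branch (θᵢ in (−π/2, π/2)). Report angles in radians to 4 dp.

θ₁ = 0.0002, θ₂ = 1.2217, θ₃ = 0.6111

arm 1 (φ=0.0°): x'=0.2117, y'=-0.1429
  e−x'=-0.1417;  (l²−L²−(e−x')²−y'²−z²)/2L = -0.1418
  √(A²+B²)=0.4996;  θ1 = -1.8584+1.8585 ≈ 0.0002
arm 2 (φ=120.0°): x'=-0.2296, y'=-0.1119
  A cos θ + B sin θ = C:  0.2996·cos θ + -0.4791·sin θ = -0.3477
  γ=atan2(-0.4791,0.2996)=-1.0119;  ψ=arccos(-0.6154)=2.2337;  θ2=γ+ψ≈1.2217
rotate P by −φ3: (0.0179, 0.2548, -0.4791)
  A=0.0521, B=-0.4791, C=(l²−L²−A²−y'²−z²)/(2L)=-0.2322
  θ3 = atan2(B,A) + arccos(C/0.4819) = 0.6111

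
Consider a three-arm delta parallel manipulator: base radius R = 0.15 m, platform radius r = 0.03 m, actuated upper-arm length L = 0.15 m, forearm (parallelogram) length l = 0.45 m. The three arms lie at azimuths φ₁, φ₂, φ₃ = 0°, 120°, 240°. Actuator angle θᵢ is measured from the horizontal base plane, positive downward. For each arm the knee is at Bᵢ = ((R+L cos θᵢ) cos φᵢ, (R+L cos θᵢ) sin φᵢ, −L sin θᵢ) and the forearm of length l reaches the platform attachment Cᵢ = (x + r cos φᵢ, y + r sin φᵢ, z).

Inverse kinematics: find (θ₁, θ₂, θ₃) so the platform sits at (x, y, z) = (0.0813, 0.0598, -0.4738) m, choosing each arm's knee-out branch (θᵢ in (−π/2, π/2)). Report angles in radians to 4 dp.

rotate P by −φ1: (0.0813, 0.0598, -0.4738)
  A=0.0387, B=-0.4738, C=(l²−L²−A²−y'²−z²)/(2L)=-0.1652
  θ1 = atan2(B,A) + arccos(C/0.4754) = 0.4364
arm 2 (φ=120.0°): x'=0.0111, y'=-0.1003
  e−x'=0.1089;  (l²−L²−(e−x')²−y'²−z²)/2L = -0.2213
  √(A²+B²)=0.4861;  θ2 = -1.3450+2.0435 ≈ 0.6985
arm 3 (φ=240.0°): x'=-0.0924, y'=0.0405
  A cos θ + B sin θ = C:  0.2124·cos θ + -0.4738·sin θ = -0.3042
  γ=atan2(-0.4738,0.2124)=-1.1493;  ψ=arccos(-0.5858)=2.1967;  θ3=γ+ψ≈1.0474

θ₁ = 0.4364, θ₂ = 0.6985, θ₃ = 1.0474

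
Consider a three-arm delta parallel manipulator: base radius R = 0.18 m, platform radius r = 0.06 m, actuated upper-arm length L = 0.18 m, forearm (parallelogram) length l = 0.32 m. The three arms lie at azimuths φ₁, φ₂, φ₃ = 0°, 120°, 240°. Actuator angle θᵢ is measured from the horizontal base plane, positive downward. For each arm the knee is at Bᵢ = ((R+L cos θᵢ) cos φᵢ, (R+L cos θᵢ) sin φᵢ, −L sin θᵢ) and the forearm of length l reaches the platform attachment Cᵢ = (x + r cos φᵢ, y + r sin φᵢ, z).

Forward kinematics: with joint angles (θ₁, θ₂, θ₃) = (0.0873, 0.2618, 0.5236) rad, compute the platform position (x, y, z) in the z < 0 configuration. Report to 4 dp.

φ1=0.0°: virtual centre (0.2993, 0.0000, -0.0157), radius l
φ2=120.0°: virtual centre (-0.1469, 0.2545, -0.0466), radius l
arm 3 at φ=240.0°: e+L cos θ3 = 0.2759;  centre 3 = (-0.1379, -0.2389, -0.0900)
|centre ₂|²−|centre ₁|² = -0.0013;  |centre ₃|²−|centre ₁|² = -0.0056
plane₁₂: -0.8925x+0.5090y+-0.0618z = -0.0013
det = 0.8716;  x = 0.0040+-0.1207z,  y = 0.0044+-0.0902z
into |P−centre ₁|² = l²: 1.0227z² + 0.1019z + -0.0149 = 0;  Δ = 0.0714;  z = -0.1805 or 0.0809 → z<0 root = -0.1805
x = 0.0258, y = 0.0207

(0.0258, 0.0207, -0.1805)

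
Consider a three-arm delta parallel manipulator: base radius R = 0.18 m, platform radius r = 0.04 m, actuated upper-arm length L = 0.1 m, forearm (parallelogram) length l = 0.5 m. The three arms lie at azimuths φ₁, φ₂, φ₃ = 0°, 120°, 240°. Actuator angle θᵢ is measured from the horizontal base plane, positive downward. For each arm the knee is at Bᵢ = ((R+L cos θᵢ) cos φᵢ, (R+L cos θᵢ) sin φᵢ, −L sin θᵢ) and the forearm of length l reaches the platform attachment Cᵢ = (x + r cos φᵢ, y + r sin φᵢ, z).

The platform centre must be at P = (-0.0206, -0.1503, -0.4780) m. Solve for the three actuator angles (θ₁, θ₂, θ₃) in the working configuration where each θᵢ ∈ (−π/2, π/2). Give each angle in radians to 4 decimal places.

φ1=0.0° → target in arm frame (-0.0206, -0.1503)
  A=0.1606, B=-0.4780, C=(l²−L²−A²−y'²−z²)/(2L)=-0.1843
  √(A²+B²)=0.5043;  θ1 = -1.2467+1.9450 ≈ 0.6984
arm 2 (φ=120.0°): x'=-0.1199, y'=0.0930
  A=0.2599, B=-0.4780, C=(l²−L²−A²−y'²−z²)/(2L)=-0.3233
  θ2 = atan2(B,A) + arccos(C/0.5441) = 1.1343
rotate P by −φ3: (0.1405, 0.0573, -0.4780)
  A=-0.0005, B=-0.4780, C=(l²−L²−A²−y'²−z²)/(2L)=0.0412
  γ=atan2(-0.4780,-0.0005)=-1.5718;  ψ=arccos(0.0861)=1.4846;  θ3=γ+ψ≈-0.0872

θ₁ = 0.6984, θ₂ = 1.1343, θ₃ = -0.0872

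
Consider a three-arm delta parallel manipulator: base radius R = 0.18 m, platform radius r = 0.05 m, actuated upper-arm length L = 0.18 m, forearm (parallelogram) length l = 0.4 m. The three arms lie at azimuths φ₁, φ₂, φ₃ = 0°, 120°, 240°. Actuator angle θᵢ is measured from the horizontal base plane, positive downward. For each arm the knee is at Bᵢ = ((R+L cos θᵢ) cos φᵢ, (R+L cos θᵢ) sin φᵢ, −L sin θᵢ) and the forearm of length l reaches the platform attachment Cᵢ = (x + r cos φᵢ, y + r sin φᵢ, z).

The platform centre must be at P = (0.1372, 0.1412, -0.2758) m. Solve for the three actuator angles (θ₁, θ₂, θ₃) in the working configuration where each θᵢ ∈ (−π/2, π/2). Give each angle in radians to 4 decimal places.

θ₁ = -0.3493, θ₂ = 0.1744, θ₃ = 1.2215

arm 1 (φ=0.0°): x'=0.1372, y'=0.1412
  e−x'=-0.0072;  (l²−L²−(e−x')²−y'²−z²)/2L = 0.0876
  γ=atan2(-0.2758,-0.0072)=-1.5969;  ψ=arccos(0.3176)=1.2476;  θ1=γ+ψ≈-0.3493
φ2=120.0° → target in arm frame (0.0537, -0.1894)
  A=0.0763, B=-0.2758, C=(l²−L²−A²−y'²−z²)/(2L)=0.0273
  √(A²+B²)=0.2862;  θ2 = -1.3008+1.4752 ≈ 0.1744
arm 3 (φ=240.0°): x'=-0.1909, y'=0.0482
  A=0.3209, B=-0.2758, C=(l²−L²−A²−y'²−z²)/(2L)=-0.1493
  θ3 = atan2(B,A) + arccos(C/0.4231) = 1.2215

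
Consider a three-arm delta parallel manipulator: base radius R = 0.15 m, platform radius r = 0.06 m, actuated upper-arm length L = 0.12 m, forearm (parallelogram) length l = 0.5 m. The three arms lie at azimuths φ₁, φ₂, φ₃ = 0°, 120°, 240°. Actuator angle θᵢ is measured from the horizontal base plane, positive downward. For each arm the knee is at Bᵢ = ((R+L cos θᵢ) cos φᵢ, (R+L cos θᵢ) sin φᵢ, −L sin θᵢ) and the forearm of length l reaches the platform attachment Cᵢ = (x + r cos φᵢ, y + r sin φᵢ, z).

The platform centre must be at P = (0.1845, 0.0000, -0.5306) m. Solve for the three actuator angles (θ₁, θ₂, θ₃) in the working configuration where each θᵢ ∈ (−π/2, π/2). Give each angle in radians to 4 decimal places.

θ₁ = 0.2618, θ₂ = 1.2215, θ₃ = 1.2215

φ1=0.0° → target in arm frame (0.1845, 0.0000)
  A cos θ + B sin θ = C:  -0.0945·cos θ + -0.5306·sin θ = -0.2286
  γ=atan2(-0.5306,-0.0945)=-1.7470;  ψ=arccos(-0.4242)=2.0089;  θ1=γ+ψ≈0.2618
rotate P by −φ2: (-0.0922, -0.1598, -0.5306)
  e−x'=0.1822;  (l²−L²−(e−x')²−y'²−z²)/2L = -0.4362
  γ=atan2(-0.5306,0.1822)=-1.2399;  ψ=arccos(-0.7775)=2.4614;  θ2=γ+ψ≈1.2215
rotate P by −φ3: (-0.0923, 0.1598, -0.5306)
  e−x'=0.1823;  (l²−L²−(e−x')²−y'²−z²)/2L = -0.4362
  γ=atan2(-0.5306,0.1823)=-1.2399;  ψ=arccos(-0.7775)=2.4614;  θ3=γ+ψ≈1.2215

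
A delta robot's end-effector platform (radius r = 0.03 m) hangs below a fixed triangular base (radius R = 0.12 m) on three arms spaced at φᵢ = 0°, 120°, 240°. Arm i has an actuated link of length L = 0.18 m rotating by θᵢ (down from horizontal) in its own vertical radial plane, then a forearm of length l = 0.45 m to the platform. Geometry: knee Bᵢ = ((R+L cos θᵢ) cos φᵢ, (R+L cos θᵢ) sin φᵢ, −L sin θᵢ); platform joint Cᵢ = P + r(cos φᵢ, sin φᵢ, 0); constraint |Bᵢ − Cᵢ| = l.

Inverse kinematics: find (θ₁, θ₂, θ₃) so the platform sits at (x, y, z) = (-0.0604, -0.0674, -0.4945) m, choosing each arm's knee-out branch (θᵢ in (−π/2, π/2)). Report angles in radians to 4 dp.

φ1=0.0° → target in arm frame (-0.0604, -0.0674)
  e−x'=0.1504;  (l²−L²−(e−x')²−y'²−z²)/2L = -0.2822
  θ1 = atan2(B,A) + arccos(C/0.5169) = 0.8728
arm 2 (φ=120.0°): x'=-0.0282, y'=0.0860
  A=0.1182, B=-0.4945, C=(l²−L²−A²−y'²−z²)/(2L)=-0.2661
  √(A²+B²)=0.5084;  θ2 = -1.3362+2.1216 ≈ 0.7854
φ3=240.0° → target in arm frame (0.0886, -0.0186)
  A cos θ + B sin θ = C:  0.0014·cos θ + -0.4945·sin θ = -0.2077
  √(A²+B²)=0.4945;  θ3 = -1.5679+2.0043 ≈ 0.4364

θ₁ = 0.8728, θ₂ = 0.7854, θ₃ = 0.4364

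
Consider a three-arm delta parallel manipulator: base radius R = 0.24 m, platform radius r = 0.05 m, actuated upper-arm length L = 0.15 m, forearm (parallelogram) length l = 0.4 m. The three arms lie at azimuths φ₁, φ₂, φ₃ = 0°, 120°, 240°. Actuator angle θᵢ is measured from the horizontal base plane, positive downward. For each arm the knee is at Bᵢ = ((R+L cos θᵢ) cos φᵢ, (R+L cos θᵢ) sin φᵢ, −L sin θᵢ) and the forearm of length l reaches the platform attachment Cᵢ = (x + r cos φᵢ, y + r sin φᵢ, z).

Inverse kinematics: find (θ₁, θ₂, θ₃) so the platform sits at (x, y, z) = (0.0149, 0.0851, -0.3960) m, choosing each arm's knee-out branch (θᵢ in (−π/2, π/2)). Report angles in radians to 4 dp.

θ₁ = 0.8725, θ₂ = 0.6107, θ₃ = 1.3092

rotate P by −φ1: (0.0149, 0.0851, -0.3960)
  A=0.1751, B=-0.3960, C=(l²−L²−A²−y'²−z²)/(2L)=-0.1907
  √(A²+B²)=0.4330;  θ1 = -1.1545+2.0269 ≈ 0.8725
φ2=120.0° → target in arm frame (0.0662, -0.0555)
  e−x'=0.1238;  (l²−L²−(e−x')²−y'²−z²)/2L = -0.1257
  γ=atan2(-0.3960,0.1238)=-1.2679;  ψ=arccos(-0.3029)=1.8786;  θ2=γ+ψ≈0.6107
rotate P by −φ3: (-0.0811, -0.0296, -0.3960)
  A cos θ + B sin θ = C:  0.2711·cos θ + -0.3960·sin θ = -0.3124
  θ3 = atan2(B,A) + arccos(C/0.4799) = 1.3092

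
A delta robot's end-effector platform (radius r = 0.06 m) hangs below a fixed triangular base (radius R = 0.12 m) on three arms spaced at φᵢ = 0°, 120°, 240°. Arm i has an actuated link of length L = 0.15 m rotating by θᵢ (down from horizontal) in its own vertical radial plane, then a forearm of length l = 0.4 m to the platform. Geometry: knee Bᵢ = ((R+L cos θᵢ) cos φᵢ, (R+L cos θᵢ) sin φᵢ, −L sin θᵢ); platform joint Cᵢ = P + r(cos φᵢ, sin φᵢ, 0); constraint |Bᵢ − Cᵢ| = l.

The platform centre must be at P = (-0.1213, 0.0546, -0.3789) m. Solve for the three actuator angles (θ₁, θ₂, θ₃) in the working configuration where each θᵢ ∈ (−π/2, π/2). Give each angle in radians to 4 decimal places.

θ₁ = 0.7854, θ₂ = 0.0002, θ₃ = 0.3493

rotate P by −φ1: (-0.1213, 0.0546, -0.3789)
  A cos θ + B sin θ = C:  0.1813·cos θ + -0.3789·sin θ = -0.1397
  √(A²+B²)=0.4200;  θ1 = -1.1245+1.9099 ≈ 0.7854
arm 2 (φ=120.0°): x'=0.1079, y'=0.0777
  A cos θ + B sin θ = C:  -0.0479·cos θ + -0.3789·sin θ = -0.0480
  θ2 = atan2(B,A) + arccos(C/0.3819) = 0.0002
arm 3 (φ=240.0°): x'=0.0134, y'=-0.1323
  A cos θ + B sin θ = C:  0.0466·cos θ + -0.3789·sin θ = -0.0859
  √(A²+B²)=0.3818;  θ3 = -1.4483+1.7976 ≈ 0.3493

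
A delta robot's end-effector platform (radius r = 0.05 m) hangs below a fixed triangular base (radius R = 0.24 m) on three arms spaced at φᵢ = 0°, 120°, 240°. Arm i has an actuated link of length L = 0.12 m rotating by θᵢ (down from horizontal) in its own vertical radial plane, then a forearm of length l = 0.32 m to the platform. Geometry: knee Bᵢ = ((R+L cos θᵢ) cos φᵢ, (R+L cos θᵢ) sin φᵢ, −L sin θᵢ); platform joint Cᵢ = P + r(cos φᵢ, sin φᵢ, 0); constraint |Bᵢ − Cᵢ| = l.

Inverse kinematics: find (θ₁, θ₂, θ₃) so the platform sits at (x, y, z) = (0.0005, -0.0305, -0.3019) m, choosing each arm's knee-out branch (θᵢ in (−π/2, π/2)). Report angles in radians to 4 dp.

arm 1 (φ=0.0°): x'=0.0005, y'=-0.0305
  e−x'=0.1895;  (l²−L²−(e−x')²−y'²−z²)/2L = -0.1666
  θ1 = atan2(B,A) + arccos(C/0.3564) = 1.0469
φ2=120.0° → target in arm frame (-0.0267, 0.0148)
  A cos θ + B sin θ = C:  0.2167·cos θ + -0.3019·sin θ = -0.2096
  θ2 = atan2(B,A) + arccos(C/0.3716) = 1.2218
rotate P by −φ3: (0.0262, 0.0157, -0.3019)
  A=0.1638, B=-0.3019, C=(l²−L²−A²−y'²−z²)/(2L)=-0.1260
  θ3 = atan2(B,A) + arccos(C/0.3435) = 0.8727

θ₁ = 1.0469, θ₂ = 1.2218, θ₃ = 0.8727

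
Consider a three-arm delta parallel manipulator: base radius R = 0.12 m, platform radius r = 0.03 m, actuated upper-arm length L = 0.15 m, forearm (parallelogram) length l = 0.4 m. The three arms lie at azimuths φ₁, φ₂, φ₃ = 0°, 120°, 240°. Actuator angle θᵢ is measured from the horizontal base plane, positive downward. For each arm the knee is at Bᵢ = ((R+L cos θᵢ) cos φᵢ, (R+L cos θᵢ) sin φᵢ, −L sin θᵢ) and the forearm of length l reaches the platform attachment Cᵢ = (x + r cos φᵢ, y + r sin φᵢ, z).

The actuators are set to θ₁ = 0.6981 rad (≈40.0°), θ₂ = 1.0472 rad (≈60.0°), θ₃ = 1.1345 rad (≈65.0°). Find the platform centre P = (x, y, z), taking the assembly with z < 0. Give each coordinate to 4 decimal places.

(0.0757, 0.0158, -0.4746)

φ1=0.0°: virtual centre (0.2049, 0.0000, -0.0964), radius l
O2 = (0.1650·cos120.0°, 0.1650·sin120.0°, -0.1299) = (-0.0825, 0.1429, -0.1299)
O3 = (0.1534·cos240.0°, 0.1534·sin240.0°, -0.1359) = (-0.0767, -0.1328, -0.1359)
eliminate P² terms by subtracting sphere 1 from 2 and 3
linear system: -0.5748x+0.2858y = -0.0072−-0.0670z; -0.5632x+-0.2657y = -0.0093−-0.0791z
Cramer: x(z) = 0.0145-0.1288z;  y(z) = 0.0041-0.0246z
sphere 1 gives Az²+Bz+C=0 with A=1.0172, B=0.2417, C=-0.1144;  B²−4AC=0.5240;  roots -0.4746, 0.2371;  negative root z = -0.4746
x = 0.0757, y = 0.0158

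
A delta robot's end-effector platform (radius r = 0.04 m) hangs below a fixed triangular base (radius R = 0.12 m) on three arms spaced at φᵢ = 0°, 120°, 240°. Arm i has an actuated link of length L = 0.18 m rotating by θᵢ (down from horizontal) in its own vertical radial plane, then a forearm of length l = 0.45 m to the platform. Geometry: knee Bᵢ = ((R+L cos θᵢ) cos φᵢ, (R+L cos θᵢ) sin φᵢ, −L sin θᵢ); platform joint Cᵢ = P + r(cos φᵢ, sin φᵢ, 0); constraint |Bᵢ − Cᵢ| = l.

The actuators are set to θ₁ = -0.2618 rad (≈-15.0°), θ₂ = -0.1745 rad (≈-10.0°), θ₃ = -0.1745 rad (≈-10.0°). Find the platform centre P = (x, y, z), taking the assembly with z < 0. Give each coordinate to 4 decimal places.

(0.0127, 0.0000, -0.3333)

φ1=0.0°: virtual centre (0.2539, 0.0000, 0.0466), radius l
S2 = (0.2573·cos120.0°, 0.2573·sin120.0°, 0.0313) = (-0.1286, 0.2228, 0.0313)
φ3=240.0°: virtual centre (-0.1286, -0.2228, 0.0313), radius l
subtract pairs → two planes through P
plane₁₂: -0.7650x+0.4456y+-0.0307z = 0.0005
Cramer: x(z) = -0.0007-0.0401z;  y(z) = 0.0000+0.0000z
into |P−S₁|² = l²: 1.0016z² + -0.0728z + -0.1355 = 0;  Δ = 0.5482;  z = -0.3333 or 0.4059 → z<0 root = -0.3333
x = 0.0127, y = 0.0000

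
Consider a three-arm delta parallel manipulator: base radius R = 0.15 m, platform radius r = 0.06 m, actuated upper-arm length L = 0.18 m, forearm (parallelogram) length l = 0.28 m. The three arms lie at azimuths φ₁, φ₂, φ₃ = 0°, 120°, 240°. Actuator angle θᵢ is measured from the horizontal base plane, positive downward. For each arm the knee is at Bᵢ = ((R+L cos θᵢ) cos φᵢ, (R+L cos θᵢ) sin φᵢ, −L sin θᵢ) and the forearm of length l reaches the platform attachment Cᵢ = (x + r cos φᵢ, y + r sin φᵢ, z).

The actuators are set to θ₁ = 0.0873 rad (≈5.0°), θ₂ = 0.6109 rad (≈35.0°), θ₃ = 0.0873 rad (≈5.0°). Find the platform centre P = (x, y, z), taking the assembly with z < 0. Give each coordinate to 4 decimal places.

(0.0202, -0.0349, -0.1386)

arm 1 at φ=0.0°: (R−r)+L cos θ1 = 0.2693;  centre 1 = (0.2693, 0.0000, -0.0157)
φ2=120.0°: virtual centre (-0.1187, 0.2056, -0.1032), radius l
arm 3 at φ=240.0°: (R−r)+L cos θ3 = 0.2693;  centre 3 = (-0.1347, -0.2332, -0.0157)
|centre ₂|²−|centre ₁|² = -0.0057;  |centre ₃|²−|centre ₁|² = 0.0000
linear system: -0.7761x+0.4113y = -0.0057−-0.1751z; -0.8079x+-0.4665y = 0.0000−0.0000z
Cramer: x(z) = 0.0039-0.1176z;  y(z) = -0.0067+0.2038z
quadratic in z: (1.0554)z²+(0.0911)z+(-0.0076)=0, √Δ=0.2014 → z ∈ {-0.1386, 0.0522}; z = -0.1386 (taking z<0)
x = 0.0202, y = -0.0349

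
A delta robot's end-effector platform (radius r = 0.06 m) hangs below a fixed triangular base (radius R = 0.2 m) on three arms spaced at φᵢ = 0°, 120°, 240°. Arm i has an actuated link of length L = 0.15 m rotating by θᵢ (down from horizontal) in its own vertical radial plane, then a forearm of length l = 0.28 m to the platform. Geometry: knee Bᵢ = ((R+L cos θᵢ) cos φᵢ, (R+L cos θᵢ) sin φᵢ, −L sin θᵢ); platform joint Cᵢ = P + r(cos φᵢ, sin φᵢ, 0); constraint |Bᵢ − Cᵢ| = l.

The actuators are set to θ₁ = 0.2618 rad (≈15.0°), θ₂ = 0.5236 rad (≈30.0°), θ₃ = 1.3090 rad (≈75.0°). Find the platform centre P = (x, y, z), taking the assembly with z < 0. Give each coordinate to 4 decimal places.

φ1=0.0°: virtual centre (0.2849, 0.0000, -0.0388), radius l
S2 = (0.2699·cos120.0°, 0.2699·sin120.0°, -0.0750) = (-0.1350, 0.2337, -0.0750)
φ3=240.0°: virtual centre (-0.0894, -0.1549, -0.1449), radius l
subtract pairs → two planes through P
[-0.8397 0.4675 -0.0724]·P = -0.0042;  [-0.7486 -0.3097 -0.2121]·P = -0.0297
det = 0.6100;  x = 0.0249+-0.1993z,  y = 0.0357+-0.2032z
into |P−S₁|² = l²: 1.0810z² + 0.1668z + -0.0080 = 0;  Δ = 0.0625;  z = -0.1927 or 0.0385 → z<0 root = -0.1927
x = 0.0633, y = 0.0749

(0.0633, 0.0749, -0.1927)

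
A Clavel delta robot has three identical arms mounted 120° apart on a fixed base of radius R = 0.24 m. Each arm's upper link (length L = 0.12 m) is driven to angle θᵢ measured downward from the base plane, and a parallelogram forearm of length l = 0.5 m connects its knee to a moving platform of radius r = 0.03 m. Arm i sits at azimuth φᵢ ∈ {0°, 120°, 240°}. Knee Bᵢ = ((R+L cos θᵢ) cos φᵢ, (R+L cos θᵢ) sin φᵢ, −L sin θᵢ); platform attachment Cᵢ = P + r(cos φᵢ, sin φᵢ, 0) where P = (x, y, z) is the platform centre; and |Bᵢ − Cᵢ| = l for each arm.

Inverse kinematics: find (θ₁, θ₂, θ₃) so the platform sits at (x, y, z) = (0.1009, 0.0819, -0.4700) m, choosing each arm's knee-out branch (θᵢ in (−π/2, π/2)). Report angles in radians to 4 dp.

θ₁ = 0.2619, θ₂ = 0.6984, θ₃ = 1.3962

rotate P by −φ1: (0.1009, 0.0819, -0.4700)
  A cos θ + B sin θ = C:  0.1091·cos θ + -0.4700·sin θ = -0.0163
  γ=atan2(-0.4700,0.1091)=-1.3427;  ψ=arccos(-0.0338)=1.6046;  θ1=γ+ψ≈0.2619
φ2=120.0° → target in arm frame (0.0205, -0.1283)
  e−x'=0.1895;  (l²−L²−(e−x')²−y'²−z²)/2L = -0.1570
  θ2 = atan2(B,A) + arccos(C/0.5068) = 0.6984
rotate P by −φ3: (-0.1214, 0.0464, -0.4700)
  A cos θ + B sin θ = C:  0.3314·cos θ + -0.4700·sin θ = -0.4053
  θ3 = atan2(B,A) + arccos(C/0.5751) = 1.3962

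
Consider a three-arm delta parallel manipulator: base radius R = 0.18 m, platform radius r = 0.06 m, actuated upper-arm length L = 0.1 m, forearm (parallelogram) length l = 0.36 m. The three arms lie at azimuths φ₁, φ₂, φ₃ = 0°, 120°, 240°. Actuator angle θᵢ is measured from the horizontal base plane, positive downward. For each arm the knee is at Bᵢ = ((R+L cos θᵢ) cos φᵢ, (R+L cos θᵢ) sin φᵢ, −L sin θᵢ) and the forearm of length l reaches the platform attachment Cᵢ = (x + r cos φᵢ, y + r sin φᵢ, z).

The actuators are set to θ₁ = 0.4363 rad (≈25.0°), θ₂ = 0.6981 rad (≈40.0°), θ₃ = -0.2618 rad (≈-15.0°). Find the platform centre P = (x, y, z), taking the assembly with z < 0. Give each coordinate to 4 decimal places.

arm 1 at φ=0.0°: (R−r)+L cos θ1 = 0.2106;  centre 1 = (0.2106, 0.0000, -0.0423)
centre 2 = (0.1966·cos120.0°, 0.1966·sin120.0°, -0.0643) = (-0.0983, 0.1703, -0.0643)
arm 3 at φ=240.0°: (R−r)+L cos θ3 = 0.2166;  centre 3 = (-0.1083, -0.1876, 0.0259)
subtract pairs → two planes through P
linear system: -0.6179x+0.3405y = -0.0034−-0.0440z; -0.6379x+-0.3751y = 0.0014−0.1363z
det = 0.4490;  x = 0.0017+0.0666z,  y = -0.0068+0.2501z
quadratic in z: (1.0670)z²+(0.0533)z+(-0.0841)=0, √Δ=0.6016 → z ∈ {-0.3069, 0.2569}; z = -0.3069 (taking z<0)
x = -0.0187, y = -0.0835

(-0.0187, -0.0835, -0.3069)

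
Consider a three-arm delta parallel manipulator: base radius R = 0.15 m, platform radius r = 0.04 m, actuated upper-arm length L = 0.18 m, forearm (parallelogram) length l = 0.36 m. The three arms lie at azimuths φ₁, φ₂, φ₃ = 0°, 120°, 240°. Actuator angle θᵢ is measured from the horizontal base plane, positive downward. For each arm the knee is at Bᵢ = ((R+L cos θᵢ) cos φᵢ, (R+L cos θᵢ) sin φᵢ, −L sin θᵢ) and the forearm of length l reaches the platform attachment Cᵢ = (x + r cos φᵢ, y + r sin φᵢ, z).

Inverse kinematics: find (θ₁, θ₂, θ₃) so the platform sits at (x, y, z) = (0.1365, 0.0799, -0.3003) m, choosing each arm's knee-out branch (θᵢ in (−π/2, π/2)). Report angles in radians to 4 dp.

arm 1 (φ=0.0°): x'=0.1365, y'=0.0799
  A=-0.0265, B=-0.3003, C=(l²−L²−A²−y'²−z²)/(2L)=-0.0002
  θ1 = atan2(B,A) + arccos(C/0.3015) = -0.0874
φ2=120.0° → target in arm frame (0.0009, -0.1582)
  e−x'=0.1091;  (l²−L²−(e−x')²−y'²−z²)/2L = -0.0830
  θ2 = atan2(B,A) + arccos(C/0.3195) = 0.6112
rotate P by −φ3: (-0.1374, 0.0783, -0.3003)
  e−x'=0.2474;  (l²−L²−(e−x')²−y'²−z²)/2L = -0.1676
  γ=atan2(-0.3003,0.2474)=-0.8816;  ψ=arccos(-0.4307)=2.0161;  θ3=γ+ψ≈1.1345

θ₁ = -0.0874, θ₂ = 0.6112, θ₃ = 1.1345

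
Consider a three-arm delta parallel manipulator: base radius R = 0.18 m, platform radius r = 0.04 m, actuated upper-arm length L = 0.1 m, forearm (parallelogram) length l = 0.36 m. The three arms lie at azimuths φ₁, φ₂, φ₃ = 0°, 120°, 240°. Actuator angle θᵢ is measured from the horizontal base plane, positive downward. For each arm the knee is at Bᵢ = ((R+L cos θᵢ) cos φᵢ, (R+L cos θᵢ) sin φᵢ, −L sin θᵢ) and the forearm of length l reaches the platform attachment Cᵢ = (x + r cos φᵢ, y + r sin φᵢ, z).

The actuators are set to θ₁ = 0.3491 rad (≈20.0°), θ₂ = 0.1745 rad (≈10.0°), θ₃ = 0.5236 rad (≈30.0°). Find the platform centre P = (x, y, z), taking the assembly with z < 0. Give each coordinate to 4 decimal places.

centre 1 = (0.2340·cos0.0°, 0.2340·sin0.0°, -0.0342) = (0.2340, 0.0000, -0.0342)
arm 2 at φ=120.0°: (R−r)+L cos θ2 = 0.2385;  centre 2 = (-0.1192, 0.2065, -0.0174)
arm 3 at φ=240.0°: (R−r)+L cos θ3 = 0.2266;  centre 3 = (-0.1133, -0.1962, -0.0500)
subtract pairs → two planes through P
linear system: -0.7064x+0.4131y = 0.0013−0.0337z; -0.6945x+-0.3925y = -0.0021−-0.0316z
det = 0.5641;  x = 0.0006+0.0003z,  y = 0.0041+-0.0810z
into |P−centre ₁|² = l²: 1.0066z² + 0.0676z + -0.0740 = 0;  Δ = 0.3024;  z = -0.3067 or 0.2396 → z<0 root = -0.3067
x = 0.0005, y = 0.0290

(0.0005, 0.0290, -0.3067)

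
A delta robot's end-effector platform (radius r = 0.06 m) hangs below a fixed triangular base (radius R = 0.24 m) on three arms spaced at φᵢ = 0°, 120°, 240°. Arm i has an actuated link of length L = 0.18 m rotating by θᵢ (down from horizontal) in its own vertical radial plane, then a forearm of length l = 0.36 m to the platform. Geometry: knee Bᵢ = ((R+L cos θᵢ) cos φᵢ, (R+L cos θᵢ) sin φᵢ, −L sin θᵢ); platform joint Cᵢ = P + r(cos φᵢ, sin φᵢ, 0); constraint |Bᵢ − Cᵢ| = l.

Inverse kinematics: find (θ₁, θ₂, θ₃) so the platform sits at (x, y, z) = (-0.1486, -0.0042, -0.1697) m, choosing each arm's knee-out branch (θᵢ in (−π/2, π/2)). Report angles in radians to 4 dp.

φ1=0.0° → target in arm frame (-0.1486, -0.0042)
  e−x'=0.3286;  (l²−L²−(e−x')²−y'²−z²)/2L = -0.1100
  θ1 = atan2(B,A) + arccos(C/0.3698) = 1.3960
rotate P by −φ2: (0.0707, 0.1308, -0.1697)
  A cos θ + B sin θ = C:  0.1093·cos θ + -0.1697·sin θ = 0.1093
  √(A²+B²)=0.2019;  θ2 = -0.9984+0.9988 ≈ 0.0003
φ3=240.0° → target in arm frame (0.0779, -0.1266)
  A=0.1021, B=-0.1697, C=(l²−L²−A²−y'²−z²)/(2L)=0.1166
  γ=atan2(-0.1697,0.1021)=-1.0293;  ψ=arccos(0.5886)=0.9415;  θ3=γ+ψ≈-0.0878

θ₁ = 1.3960, θ₂ = 0.0003, θ₃ = -0.0878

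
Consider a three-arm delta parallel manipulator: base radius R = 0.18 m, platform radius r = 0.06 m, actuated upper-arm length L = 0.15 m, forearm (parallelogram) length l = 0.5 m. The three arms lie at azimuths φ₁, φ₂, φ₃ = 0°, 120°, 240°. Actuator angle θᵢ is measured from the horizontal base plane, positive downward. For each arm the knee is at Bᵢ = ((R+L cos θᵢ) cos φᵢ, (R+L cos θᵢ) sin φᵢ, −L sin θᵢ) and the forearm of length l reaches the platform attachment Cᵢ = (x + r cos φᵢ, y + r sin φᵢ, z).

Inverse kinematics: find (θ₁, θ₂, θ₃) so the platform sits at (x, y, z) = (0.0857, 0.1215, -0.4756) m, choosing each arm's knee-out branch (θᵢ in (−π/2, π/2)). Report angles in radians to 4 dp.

arm 1 (φ=0.0°): x'=0.0857, y'=0.1215
  A cos θ + B sin θ = C:  0.0343·cos θ + -0.4756·sin θ = -0.0488
  θ1 = atan2(B,A) + arccos(C/0.4768) = 0.1745
arm 2 (φ=120.0°): x'=0.0624, y'=-0.1350
  A cos θ + B sin θ = C:  0.0576·cos θ + -0.4756·sin θ = -0.0674
  γ=atan2(-0.4756,0.0576)=-1.4502;  ψ=arccos(-0.1408)=1.7120;  θ2=γ+ψ≈0.2618
φ3=240.0° → target in arm frame (-0.1481, 0.0135)
  A=0.2681, B=-0.4756, C=(l²−L²−A²−y'²−z²)/(2L)=-0.2358
  γ=atan2(-0.4756,0.2681)=-1.0575;  ψ=arccos(-0.4319)=2.0174;  θ3=γ+ψ≈0.9599

θ₁ = 0.1745, θ₂ = 0.2618, θ₃ = 0.9599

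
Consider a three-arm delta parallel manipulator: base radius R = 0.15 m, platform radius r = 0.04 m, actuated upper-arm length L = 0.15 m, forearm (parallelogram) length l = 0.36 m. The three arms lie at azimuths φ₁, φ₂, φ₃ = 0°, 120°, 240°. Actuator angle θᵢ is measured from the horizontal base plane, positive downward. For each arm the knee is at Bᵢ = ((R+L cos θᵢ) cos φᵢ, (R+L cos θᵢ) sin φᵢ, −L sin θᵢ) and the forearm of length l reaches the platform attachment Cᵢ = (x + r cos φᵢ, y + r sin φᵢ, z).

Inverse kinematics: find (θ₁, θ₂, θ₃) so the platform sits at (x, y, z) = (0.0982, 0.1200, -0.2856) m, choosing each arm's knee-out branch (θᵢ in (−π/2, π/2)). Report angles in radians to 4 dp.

θ₁ = -0.0873, θ₂ = 0.1742, θ₃ = 1.1342

arm 1 (φ=0.0°): x'=0.0982, y'=0.1200
  A cos θ + B sin θ = C:  0.0118·cos θ + -0.2856·sin θ = 0.0366
  θ1 = atan2(B,A) + arccos(C/0.2858) = -0.0873
arm 2 (φ=120.0°): x'=0.0548, y'=-0.1450
  A=0.0552, B=-0.2856, C=(l²−L²−A²−y'²−z²)/(2L)=0.0048
  θ2 = atan2(B,A) + arccos(C/0.2909) = 0.1742
arm 3 (φ=240.0°): x'=-0.1530, y'=0.0250
  A cos θ + B sin θ = C:  0.2630·cos θ + -0.2856·sin θ = -0.1476
  θ3 = atan2(B,A) + arccos(C/0.3883) = 1.1342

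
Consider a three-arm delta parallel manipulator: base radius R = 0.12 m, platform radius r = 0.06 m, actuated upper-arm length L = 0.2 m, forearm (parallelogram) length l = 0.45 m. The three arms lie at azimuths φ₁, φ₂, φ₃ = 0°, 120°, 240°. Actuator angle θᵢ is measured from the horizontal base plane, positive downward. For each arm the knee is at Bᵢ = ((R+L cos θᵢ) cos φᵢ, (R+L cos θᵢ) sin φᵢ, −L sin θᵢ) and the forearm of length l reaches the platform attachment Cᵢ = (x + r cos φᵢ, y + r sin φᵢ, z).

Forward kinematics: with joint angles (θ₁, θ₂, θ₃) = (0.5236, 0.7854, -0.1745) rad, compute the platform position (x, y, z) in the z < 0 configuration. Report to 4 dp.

O1 = (0.2332·cos0.0°, 0.2332·sin0.0°, -0.1000) = (0.2332, 0.0000, -0.1000)
arm 2 at φ=120.0°: ρ2 = 0.2014;  O2 = (-0.1007, 0.1744, -0.1414)
arm 3 at φ=240.0°: ρ3 = 0.2570;  O3 = (-0.1285, -0.2225, 0.0347)
|O₂|²−|O₁|² = -0.0038;  |O₃|²−|O₁|² = 0.0029
[-0.6678 0.3489 -0.0828]·P = -0.0038;  [-0.7234 -0.4451 0.2694]·P = 0.0029
det = 0.5496;  x = 0.0013+0.1040z,  y = -0.0085+0.4364z
sphere 1 gives Az²+Bz+C=0 with A=1.2013, B=0.1444, C=-0.1386;  B²−4AC=0.6870;  roots -0.4051, 0.2849;  negative root z = -0.4051
x = -0.0408, y = -0.1853

(-0.0408, -0.1853, -0.4051)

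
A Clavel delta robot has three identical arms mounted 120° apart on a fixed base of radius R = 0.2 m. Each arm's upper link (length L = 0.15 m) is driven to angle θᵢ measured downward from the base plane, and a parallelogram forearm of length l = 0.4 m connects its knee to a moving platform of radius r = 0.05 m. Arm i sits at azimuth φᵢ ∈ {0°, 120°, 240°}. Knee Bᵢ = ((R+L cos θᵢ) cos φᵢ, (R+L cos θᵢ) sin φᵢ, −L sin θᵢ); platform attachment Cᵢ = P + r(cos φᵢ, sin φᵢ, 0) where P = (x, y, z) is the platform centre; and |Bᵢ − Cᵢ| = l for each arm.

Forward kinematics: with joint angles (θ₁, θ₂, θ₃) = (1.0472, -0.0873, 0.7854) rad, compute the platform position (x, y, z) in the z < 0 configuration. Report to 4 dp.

(-0.0966, 0.0953, -0.3479)

arm 1 at φ=0.0°: e+L cos θ1 = 0.2250;  centre 1 = (0.2250, 0.0000, -0.1299)
centre 2 = (0.2994·cos120.0°, 0.2994·sin120.0°, 0.0131) = (-0.1497, 0.2593, 0.0131)
centre 3 = (0.2561·cos240.0°, 0.2561·sin240.0°, -0.1061) = (-0.1280, -0.2218, -0.1061)
eliminate P² terms by subtracting sphere 1 from 2 and 3
linear system: -0.7494x+0.5186y = 0.0223−0.2860z; -0.7061x+-0.4435y = 0.0093−0.0477z
det = 0.6986;  x = -0.0211+0.2170z,  y = 0.0126+-0.2379z
quadratic in z: (1.1037)z²+(0.1470)z+(-0.0824)=0, √Δ=0.6208 → z ∈ {-0.3479, 0.2146}; z = -0.3479 (taking z<0)
x = -0.0966, y = 0.0953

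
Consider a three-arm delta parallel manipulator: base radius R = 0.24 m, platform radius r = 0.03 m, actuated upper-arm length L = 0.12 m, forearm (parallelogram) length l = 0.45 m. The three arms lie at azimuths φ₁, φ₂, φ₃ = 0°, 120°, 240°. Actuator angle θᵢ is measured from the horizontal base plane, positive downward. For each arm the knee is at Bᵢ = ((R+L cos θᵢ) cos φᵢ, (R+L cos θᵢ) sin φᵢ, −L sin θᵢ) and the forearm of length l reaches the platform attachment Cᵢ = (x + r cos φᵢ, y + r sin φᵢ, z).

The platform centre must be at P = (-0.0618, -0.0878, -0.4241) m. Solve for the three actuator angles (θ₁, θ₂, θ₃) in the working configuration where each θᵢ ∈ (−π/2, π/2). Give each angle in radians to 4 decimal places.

arm 1 (φ=0.0°): x'=-0.0618, y'=-0.0878
  A=0.2718, B=-0.4241, C=(l²−L²−A²−y'²−z²)/(2L)=-0.3056
  γ=atan2(-0.4241,0.2718)=-1.0009;  ψ=arccos(-0.6067)=2.2227;  θ1=γ+ψ≈1.2218
rotate P by −φ2: (-0.0451, 0.0974, -0.4241)
  A cos θ + B sin θ = C:  0.2551·cos θ + -0.4241·sin θ = -0.2764
  γ=atan2(-0.4241,0.2551)=-1.0292;  ψ=arccos(-0.5586)=2.1634;  θ2=γ+ψ≈1.1342
φ3=240.0° → target in arm frame (0.1069, -0.0096)
  e−x'=0.1031;  (l²−L²−(e−x')²−y'²−z²)/2L = -0.0103
  θ3 = atan2(B,A) + arccos(C/0.4364) = 0.2620

θ₁ = 1.2218, θ₂ = 1.1342, θ₃ = 0.2620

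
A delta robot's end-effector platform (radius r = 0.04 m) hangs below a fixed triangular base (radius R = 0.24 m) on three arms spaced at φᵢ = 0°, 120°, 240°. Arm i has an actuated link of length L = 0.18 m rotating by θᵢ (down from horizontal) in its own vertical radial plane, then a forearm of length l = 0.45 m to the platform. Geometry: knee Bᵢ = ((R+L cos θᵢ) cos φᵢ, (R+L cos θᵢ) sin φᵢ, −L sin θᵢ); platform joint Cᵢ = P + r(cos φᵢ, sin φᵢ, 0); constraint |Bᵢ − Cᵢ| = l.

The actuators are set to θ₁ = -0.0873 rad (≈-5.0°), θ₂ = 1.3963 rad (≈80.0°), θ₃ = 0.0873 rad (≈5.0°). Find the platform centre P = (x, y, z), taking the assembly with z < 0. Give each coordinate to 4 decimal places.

arm 1 at φ=0.0°: ρ1 = 0.3793;  S1 = (0.3793, 0.0000, 0.0157)
φ2=120.0°: virtual centre (-0.1156, 0.2003, -0.1773), radius l
φ3=240.0°: virtual centre (-0.1897, -0.3285, -0.0157), radius l
|S₂|²−|S₁|² = -0.0592;  |S₃|²−|S₁|² = 0.0000
[-0.9899 0.4005 -0.3859]·P = -0.0592;  [-1.1379 -0.6570 -0.0628]·P = 0.0000
det = 1.1061;  x = 0.0352+-0.2520z,  y = -0.0609+0.3408z
quadratic in z: (1.1797)z²+(0.1005)z+(-0.0801)=0, √Δ=0.6230 → z ∈ {-0.3066, 0.2215}; z = -0.3066 (taking z<0)
x = 0.1124, y = -0.1654

(0.1124, -0.1654, -0.3066)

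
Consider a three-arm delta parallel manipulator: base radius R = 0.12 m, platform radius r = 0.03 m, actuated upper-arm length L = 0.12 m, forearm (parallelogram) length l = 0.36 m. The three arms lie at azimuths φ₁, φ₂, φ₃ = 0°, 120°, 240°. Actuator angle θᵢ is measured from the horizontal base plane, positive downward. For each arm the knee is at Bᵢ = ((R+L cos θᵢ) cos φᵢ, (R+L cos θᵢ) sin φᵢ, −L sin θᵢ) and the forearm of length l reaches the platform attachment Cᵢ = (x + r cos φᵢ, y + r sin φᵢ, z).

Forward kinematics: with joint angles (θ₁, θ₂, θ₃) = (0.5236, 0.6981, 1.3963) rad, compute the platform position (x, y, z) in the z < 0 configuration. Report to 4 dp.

(0.0821, 0.0995, -0.3874)

φ1=0.0°: virtual centre (0.1939, 0.0000, -0.0600), radius l
S2 = (0.1819·cos120.0°, 0.1819·sin120.0°, -0.0771) = (-0.0910, 0.1576, -0.0771)
arm 3 at φ=240.0°: (R−r)+L cos θ3 = 0.1108;  S3 = (-0.0554, -0.0960, -0.1182)
|S₂|²−|S₁|² = -0.0022;  |S₃|²−|S₁|² = -0.0150
[-0.5698 0.3151 -0.0343]·P = -0.0022;  [-0.4987 -0.1920 -0.1164]·P = -0.0150
det = 0.2665;  x = 0.0192+-0.1622z,  y = 0.0279+-0.1846z
into |P−S₁|² = l²: 1.0604z² + 0.1664z + -0.0947 = 0;  Δ = 0.4294;  z = -0.3874 or 0.2305 → z<0 root = -0.3874
x = 0.0821, y = 0.0995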